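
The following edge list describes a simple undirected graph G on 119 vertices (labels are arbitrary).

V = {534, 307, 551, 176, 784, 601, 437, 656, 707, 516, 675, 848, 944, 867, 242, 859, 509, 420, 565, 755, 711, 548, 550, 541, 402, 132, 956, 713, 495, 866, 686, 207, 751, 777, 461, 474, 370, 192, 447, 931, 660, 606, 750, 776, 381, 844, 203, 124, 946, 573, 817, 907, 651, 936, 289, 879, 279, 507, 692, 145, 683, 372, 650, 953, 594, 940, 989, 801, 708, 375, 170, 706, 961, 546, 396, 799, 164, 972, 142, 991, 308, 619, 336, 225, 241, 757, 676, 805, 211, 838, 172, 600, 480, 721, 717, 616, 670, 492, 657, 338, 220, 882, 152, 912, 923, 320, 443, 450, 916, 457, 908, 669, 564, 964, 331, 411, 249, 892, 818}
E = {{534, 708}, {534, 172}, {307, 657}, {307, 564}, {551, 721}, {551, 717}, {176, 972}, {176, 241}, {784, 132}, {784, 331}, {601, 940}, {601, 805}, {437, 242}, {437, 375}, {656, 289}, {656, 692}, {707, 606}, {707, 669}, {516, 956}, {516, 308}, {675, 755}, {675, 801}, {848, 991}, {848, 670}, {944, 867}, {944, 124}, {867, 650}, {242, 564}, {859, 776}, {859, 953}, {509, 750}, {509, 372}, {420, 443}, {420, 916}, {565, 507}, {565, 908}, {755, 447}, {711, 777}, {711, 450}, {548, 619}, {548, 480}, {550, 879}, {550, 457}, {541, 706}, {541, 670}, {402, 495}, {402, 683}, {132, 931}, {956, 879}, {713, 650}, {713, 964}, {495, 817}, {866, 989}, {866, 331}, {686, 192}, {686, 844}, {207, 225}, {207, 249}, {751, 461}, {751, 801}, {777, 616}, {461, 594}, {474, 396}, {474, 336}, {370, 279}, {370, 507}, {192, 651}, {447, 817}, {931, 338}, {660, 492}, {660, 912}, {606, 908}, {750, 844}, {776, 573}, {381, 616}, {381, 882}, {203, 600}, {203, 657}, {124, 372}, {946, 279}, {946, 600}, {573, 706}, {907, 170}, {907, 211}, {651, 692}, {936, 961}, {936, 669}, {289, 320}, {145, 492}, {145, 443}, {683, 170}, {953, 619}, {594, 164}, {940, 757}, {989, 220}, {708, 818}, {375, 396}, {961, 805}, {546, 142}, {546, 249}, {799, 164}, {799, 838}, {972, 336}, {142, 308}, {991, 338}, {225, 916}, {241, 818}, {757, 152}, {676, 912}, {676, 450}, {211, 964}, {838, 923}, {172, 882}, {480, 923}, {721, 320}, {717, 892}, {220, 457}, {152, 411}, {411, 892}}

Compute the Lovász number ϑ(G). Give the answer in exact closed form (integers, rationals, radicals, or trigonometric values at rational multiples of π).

119*cos(pi/119)/(cos(pi/119) + 1)

Vertex 848 has 2 neighbors: 991, 670.
deg(818) = 2; N(818) = {708, 241}.
Vertex 964 has 2 neighbors: 713, 211.
deg(892) = 2; N(892) = {717, 411}.
Every vertex has degree 2 (N=119); a single 119-cycle (edge-transitive).
spec(A) ≈ [2.0, 1.99721, 1.98886, 1.97496, 1.95556, 1.93071, 1.90047, 1.86494, 1.82422, 1.7784, 1.72763, 1.67205, 1.6118, 1.54707, 1.47802, 1.40485, 1.32776, 1.24698, 1.16272, 1.07522, 0.98472, 0.89148, 0.79575, 0.6978, 0.59791, 0.49636, 0.39342, 0.28938, 0.18454, 0.07918, -0.0264, -0.1319, -0.23704, -0.34152, -0.44504, -0.54733, -0.64808, -0.74704, -0.84391, -0.93843, -1.03033, -1.11936, -1.20527, -1.28782, -1.36678, -1.44194, -1.51307, -1.57999, -1.6425, -1.70043, -1.75363, -1.80194, -1.84522, -1.88337, -1.91626, -1.94381, -1.96595, -1.9826, -1.99373, -1.9993] (distinct, 5 d.p.).
Lovász (edge-transitive): ϑ = −119·(-2*cos(pi/119))/((2)−(-2*cos(pi/119))) = 119*cos(pi/119)/(cos(pi/119) + 1).
Numerically 59.48963.
Lovász sandwich 59 ≤ 119*cos(pi/119)/(cos(pi/119) + 1) ≤ 60: both strict.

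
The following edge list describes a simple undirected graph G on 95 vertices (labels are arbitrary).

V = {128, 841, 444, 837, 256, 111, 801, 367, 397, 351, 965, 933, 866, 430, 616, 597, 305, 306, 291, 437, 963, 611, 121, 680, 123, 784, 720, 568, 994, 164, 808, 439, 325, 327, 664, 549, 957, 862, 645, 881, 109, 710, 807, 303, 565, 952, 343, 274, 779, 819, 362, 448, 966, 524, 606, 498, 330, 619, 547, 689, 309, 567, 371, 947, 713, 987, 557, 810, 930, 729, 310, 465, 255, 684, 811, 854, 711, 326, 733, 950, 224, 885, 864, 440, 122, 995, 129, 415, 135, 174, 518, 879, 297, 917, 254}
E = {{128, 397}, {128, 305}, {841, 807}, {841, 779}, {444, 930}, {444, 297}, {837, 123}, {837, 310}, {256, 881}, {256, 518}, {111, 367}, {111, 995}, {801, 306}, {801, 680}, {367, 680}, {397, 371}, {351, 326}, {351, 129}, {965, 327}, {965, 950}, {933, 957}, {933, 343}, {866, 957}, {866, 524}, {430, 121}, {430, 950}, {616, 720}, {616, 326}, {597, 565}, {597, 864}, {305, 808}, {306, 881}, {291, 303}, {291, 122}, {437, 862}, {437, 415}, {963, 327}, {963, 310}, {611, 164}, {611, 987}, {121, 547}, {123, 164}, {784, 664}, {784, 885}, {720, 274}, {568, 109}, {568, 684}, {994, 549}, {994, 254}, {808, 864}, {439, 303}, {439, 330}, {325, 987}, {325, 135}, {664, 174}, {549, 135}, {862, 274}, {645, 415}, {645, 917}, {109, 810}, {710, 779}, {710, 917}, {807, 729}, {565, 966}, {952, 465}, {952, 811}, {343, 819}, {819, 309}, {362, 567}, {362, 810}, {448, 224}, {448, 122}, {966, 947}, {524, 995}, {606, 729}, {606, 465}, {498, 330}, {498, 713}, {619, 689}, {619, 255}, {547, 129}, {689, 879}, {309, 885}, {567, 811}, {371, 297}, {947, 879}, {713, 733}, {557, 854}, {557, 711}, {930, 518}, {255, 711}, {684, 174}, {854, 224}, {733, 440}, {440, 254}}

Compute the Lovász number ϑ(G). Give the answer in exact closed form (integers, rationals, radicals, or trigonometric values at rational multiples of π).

95*cos(pi/95)/(cos(pi/95) + 1)

N(557) = {854, 711}, |N(557)| = 2.
deg(371) = 2; N(371) = {397, 297}.
N(325) = {987, 135}, |N(325)| = 2.
deg(965) = 2; N(965) = {327, 950}.
deg(v) = 2 for all v (|V|=95); connected 2-regular on 95 ⇒ C_{95}.
Distinct eigenvalues (to 4 d.p.): [2.0, 1.9956, 1.9825, 1.9608, 1.9304, 1.8916, 1.8446, 1.7895, 1.7265, 1.656, 1.5783, 1.4936, 1.4025, 1.3052, 1.2022, 1.0939, 0.9808, 0.8635, 0.7424, 0.618, 0.491, 0.3618, 0.231, 0.0992, -0.0331, -0.1652, -0.2965, -0.4266, -0.5548, -0.6806, -0.8034, -0.9227, -1.0379, -1.1487, -1.2544, -1.3546, -1.4489, -1.5368, -1.618, -1.6922, -1.7589, -1.818, -1.8691, -1.9121, -1.9467, -1.9727, -1.9902, -1.9989].
Lovász (edge-transitive): ϑ = −95·(-2*cos(pi/95))/((2)−(-2*cos(pi/95))) = 95*cos(pi/95)/(cos(pi/95) + 1).
Numerically 47.4870113.
α=47, χ(Ḡ)=48; ϑ=95*cos(pi/95)/(cos(pi/95) + 1) lies between (both strict).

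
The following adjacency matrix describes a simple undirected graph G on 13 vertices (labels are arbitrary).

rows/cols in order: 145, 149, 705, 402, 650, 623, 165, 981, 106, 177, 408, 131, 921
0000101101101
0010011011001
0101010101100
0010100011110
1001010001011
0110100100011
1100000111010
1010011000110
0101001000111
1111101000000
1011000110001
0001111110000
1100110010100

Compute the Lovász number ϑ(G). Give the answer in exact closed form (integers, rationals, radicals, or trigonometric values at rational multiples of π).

sqrt(13)

N(921) = {145, 149, 650, 623, 106, 408}, |N(921)| = 6.
deg(408) = 6; N(408) = {145, 705, 402, 981, 106, 921}.
Vertex 177 has 6 neighbors: 145, 149, 705, 402, 650, 165.
N(106) = {149, 402, 165, 408, 131, 921}, |N(106)| = 6.
Regular of degree 6 on 13 vertices: Paley(13): SR with (k,λ,μ)=(6,2,3).
A has 3 distinct eigenvalues ≈ [6.0, 1.302776, -2.302776].
Lovász (edge-transitive): ϑ = −13·(-sqrt(13)/2 - 1/2)/((6)−(-sqrt(13)/2 - 1/2)) = sqrt(13).
Numerically 3.60555128.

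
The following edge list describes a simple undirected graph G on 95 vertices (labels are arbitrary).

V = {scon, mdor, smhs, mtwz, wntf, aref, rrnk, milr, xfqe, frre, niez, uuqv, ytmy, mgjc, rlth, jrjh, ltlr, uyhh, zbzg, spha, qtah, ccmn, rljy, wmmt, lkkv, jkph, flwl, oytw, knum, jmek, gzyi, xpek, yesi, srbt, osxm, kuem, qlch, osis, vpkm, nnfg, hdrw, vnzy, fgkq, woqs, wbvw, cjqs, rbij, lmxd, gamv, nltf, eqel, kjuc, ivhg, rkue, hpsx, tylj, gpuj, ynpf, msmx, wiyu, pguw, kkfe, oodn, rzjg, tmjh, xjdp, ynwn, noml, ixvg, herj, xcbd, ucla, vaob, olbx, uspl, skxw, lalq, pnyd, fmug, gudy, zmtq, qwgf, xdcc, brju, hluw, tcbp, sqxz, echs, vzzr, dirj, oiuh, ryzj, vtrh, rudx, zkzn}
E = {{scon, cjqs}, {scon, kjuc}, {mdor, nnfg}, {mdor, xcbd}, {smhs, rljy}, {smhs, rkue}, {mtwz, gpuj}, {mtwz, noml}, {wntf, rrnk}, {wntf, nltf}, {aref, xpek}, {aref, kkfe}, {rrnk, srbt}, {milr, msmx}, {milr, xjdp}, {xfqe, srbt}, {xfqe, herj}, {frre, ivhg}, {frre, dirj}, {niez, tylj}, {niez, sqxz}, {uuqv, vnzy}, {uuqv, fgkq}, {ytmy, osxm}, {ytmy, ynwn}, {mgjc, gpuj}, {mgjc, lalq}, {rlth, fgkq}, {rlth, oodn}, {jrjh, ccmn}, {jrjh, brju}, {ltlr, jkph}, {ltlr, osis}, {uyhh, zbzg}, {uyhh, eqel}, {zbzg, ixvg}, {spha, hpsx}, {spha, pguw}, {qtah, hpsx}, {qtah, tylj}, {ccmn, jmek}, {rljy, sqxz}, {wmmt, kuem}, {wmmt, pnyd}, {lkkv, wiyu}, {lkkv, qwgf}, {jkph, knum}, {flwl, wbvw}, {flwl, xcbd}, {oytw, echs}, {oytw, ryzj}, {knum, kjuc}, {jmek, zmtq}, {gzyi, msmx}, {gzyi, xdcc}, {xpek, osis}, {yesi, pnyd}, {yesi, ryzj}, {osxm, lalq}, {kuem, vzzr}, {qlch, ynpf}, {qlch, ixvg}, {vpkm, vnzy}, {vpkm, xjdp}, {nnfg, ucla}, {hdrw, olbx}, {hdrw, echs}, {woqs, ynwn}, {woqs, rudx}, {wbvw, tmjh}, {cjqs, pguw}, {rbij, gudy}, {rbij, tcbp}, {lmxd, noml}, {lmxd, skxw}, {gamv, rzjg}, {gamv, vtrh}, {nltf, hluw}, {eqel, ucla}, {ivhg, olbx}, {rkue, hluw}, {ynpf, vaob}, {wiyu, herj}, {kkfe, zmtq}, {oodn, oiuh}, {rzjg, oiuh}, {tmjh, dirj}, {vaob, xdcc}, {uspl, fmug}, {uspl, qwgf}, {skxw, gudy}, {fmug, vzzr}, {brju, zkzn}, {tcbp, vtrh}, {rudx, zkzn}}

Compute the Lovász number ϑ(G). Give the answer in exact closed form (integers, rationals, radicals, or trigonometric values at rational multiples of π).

95*cos(pi/95)/(cos(pi/95) + 1)

N(gamv) = {rzjg, vtrh}, |N(gamv)| = 2.
Vertex gzyi has 2 neighbors: msmx, xdcc.
Vertex hpsx has 2 neighbors: spha, qtah.
deg(kuem) = 2; N(kuem) = {wmmt, vzzr}.
deg(v) = 2 for all v (|V|=95); the odd cycle C_{95}.
A has 48 distinct eigenvalues ≈ [2.0, 1.996, 1.983, 1.961, 1.93, 1.892, 1.845, 1.789, 1.727, 1.656, 1.578, 1.494, 1.402, 1.305, 1.202, 1.094, 0.981, 0.864, 0.742, 0.618, 0.491, 0.362, 0.231, 0.099, -0.033, -0.165, -0.297, -0.427, -0.555, -0.681, -0.803, -0.923, -1.038, -1.149, -1.254, -1.355, -1.449, -1.537, -1.618, -1.692, -1.759, -1.818, -1.869, -1.912, -1.947, -1.973, -1.99, -1.999].
−95·(-2*cos(pi/95)) / ((2)−(-2*cos(pi/95))) = 95*cos(pi/95)/(cos(pi/95) + 1) = ϑ(G).
= 47.487011311… (decimal).
47 ≤ 95*cos(pi/95)/(cos(pi/95) + 1) ≤ 48: both strict.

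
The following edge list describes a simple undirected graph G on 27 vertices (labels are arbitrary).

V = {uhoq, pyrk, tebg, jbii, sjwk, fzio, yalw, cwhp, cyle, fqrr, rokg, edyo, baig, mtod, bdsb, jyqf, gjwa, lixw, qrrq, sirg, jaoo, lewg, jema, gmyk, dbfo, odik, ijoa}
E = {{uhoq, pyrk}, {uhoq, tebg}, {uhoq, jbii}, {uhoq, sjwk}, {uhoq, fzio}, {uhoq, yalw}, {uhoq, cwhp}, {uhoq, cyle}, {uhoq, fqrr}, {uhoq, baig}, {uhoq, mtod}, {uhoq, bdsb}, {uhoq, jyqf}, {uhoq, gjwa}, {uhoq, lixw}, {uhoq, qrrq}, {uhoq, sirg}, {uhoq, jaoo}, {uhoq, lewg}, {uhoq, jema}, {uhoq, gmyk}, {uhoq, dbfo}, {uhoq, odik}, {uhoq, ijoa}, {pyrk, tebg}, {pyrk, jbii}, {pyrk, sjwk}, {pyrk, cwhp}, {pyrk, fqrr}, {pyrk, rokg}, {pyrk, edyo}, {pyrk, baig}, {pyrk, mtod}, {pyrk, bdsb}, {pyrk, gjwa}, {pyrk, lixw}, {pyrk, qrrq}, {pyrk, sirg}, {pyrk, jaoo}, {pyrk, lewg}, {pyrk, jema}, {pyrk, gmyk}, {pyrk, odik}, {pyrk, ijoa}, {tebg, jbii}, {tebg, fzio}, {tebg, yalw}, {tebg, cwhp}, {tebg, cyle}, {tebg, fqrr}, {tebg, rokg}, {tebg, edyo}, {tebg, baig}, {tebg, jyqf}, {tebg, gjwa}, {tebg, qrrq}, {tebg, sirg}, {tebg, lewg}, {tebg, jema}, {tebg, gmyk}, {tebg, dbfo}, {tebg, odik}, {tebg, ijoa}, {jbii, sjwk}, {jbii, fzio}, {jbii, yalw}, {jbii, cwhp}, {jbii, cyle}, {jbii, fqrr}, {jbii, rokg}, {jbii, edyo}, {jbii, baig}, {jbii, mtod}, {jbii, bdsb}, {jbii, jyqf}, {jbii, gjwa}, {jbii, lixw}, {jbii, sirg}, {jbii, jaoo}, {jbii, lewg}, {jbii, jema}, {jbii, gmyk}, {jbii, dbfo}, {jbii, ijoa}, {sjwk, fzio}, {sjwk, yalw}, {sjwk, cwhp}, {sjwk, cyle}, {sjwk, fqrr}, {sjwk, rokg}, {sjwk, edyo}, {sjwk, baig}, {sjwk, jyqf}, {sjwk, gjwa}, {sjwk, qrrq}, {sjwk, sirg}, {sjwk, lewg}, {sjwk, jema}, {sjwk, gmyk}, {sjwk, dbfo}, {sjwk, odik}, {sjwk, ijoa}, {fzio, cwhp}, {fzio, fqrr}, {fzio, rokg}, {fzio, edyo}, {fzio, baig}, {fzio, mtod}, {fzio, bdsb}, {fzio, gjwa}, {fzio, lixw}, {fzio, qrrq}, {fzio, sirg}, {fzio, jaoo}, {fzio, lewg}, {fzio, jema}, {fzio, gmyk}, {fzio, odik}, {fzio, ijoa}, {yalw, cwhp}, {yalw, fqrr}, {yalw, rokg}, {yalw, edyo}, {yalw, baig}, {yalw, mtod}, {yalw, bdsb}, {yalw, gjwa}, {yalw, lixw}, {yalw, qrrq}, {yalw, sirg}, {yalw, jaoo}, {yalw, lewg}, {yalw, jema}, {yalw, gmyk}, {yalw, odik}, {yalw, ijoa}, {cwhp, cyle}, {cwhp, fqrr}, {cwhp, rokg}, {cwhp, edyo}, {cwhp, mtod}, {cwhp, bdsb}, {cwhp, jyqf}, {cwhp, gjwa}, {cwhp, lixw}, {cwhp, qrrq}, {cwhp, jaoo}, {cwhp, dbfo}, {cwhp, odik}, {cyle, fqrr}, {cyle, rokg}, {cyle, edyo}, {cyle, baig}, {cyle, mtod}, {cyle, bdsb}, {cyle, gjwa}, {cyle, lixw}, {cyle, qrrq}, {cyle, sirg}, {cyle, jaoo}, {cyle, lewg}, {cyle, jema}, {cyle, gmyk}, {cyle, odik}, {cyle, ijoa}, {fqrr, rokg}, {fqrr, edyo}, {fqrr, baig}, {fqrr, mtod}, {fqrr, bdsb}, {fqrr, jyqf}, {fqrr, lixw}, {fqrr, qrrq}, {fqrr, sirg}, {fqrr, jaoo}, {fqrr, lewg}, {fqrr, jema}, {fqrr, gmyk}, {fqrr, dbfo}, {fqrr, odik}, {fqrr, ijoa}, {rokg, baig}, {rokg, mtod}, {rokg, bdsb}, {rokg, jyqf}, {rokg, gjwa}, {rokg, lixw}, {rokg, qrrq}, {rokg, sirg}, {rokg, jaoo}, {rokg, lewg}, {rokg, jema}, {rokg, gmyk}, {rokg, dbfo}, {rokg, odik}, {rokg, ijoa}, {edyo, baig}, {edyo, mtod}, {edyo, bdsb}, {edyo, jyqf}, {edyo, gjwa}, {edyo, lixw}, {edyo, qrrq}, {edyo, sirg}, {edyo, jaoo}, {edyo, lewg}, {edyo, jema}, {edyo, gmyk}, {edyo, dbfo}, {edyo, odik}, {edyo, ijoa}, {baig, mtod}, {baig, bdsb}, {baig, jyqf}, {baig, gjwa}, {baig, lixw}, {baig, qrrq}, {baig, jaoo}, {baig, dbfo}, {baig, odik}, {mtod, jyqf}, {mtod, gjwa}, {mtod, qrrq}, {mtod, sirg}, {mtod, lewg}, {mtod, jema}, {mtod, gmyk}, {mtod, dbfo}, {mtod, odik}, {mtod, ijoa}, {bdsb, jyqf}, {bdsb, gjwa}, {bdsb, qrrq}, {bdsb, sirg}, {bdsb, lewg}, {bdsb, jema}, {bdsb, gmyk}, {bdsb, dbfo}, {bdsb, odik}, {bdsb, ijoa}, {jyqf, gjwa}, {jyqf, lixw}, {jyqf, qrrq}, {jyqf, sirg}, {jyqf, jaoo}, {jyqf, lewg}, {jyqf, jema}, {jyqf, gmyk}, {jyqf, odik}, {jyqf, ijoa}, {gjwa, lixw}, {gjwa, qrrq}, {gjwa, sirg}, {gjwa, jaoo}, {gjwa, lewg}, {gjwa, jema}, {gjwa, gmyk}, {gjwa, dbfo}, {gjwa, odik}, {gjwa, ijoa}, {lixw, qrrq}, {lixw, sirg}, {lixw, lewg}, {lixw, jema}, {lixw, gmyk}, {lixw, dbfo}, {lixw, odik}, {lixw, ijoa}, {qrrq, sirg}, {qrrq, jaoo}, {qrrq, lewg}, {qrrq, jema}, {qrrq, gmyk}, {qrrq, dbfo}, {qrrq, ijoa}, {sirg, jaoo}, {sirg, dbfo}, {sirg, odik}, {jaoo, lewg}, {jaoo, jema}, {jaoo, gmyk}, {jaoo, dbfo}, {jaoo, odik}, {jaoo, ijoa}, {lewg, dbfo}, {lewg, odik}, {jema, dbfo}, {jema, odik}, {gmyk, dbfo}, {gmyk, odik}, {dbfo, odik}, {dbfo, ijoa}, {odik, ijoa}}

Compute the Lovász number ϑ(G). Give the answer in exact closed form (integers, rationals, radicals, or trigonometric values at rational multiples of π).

7

Vertex cwhp has 20 neighbors: uhoq, pyrk, tebg, jbii, sjwk, fzio, yalw, cyle, fqrr, rokg, edyo, mtod, bdsb, jyqf, gjwa, lixw, qrrq, jaoo, dbfo, odik.
deg(jema) = 20; N(jema) = {uhoq, pyrk, tebg, jbii, sjwk, fzio, yalw, cyle, fqrr, rokg, edyo, mtod, bdsb, jyqf, gjwa, lixw, qrrq, jaoo, dbfo, odik}.
N(mtod) = {uhoq, pyrk, jbii, fzio, yalw, cwhp, cyle, fqrr, rokg, edyo, baig, jyqf, gjwa, qrrq, sirg, lewg, jema, gmyk, dbfo, odik, ijoa}, |N(mtod)| = 21.
deg(sirg) = 20; N(sirg) = {uhoq, pyrk, tebg, jbii, sjwk, fzio, yalw, cyle, fqrr, rokg, edyo, mtod, bdsb, jyqf, gjwa, lixw, qrrq, jaoo, dbfo, odik}.
G = K_{7,6,6,3,3,2}: α = 7 = χ(Ḡ), so ϑ = 7.
= 7.0000000… (decimal).
α=7, χ(Ḡ)=7; ϑ=7 lies between (collapsed).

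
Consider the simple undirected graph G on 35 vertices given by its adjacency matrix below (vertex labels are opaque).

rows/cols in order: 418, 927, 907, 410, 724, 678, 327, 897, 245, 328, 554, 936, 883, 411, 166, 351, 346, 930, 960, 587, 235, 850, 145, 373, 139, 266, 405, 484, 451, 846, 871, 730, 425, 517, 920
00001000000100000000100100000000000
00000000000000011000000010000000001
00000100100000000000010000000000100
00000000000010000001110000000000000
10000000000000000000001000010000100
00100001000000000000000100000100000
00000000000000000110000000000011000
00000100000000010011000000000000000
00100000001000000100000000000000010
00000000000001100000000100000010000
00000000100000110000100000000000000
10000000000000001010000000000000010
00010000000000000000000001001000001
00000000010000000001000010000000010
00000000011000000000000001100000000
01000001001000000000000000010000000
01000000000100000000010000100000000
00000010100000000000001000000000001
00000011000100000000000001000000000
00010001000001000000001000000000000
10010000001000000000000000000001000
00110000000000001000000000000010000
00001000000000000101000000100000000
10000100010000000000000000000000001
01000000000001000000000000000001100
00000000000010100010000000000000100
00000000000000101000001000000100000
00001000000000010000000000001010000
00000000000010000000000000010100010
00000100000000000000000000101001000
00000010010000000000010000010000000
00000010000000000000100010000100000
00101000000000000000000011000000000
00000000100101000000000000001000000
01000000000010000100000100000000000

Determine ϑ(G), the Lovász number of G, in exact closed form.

deg(484) = 4; N(484) = {724, 351, 451, 871}.
Vertex 724 has 4 neighbors: 418, 145, 484, 425.
deg(897) = 4; N(897) = {678, 351, 960, 587}.
deg(554) = 4; N(554) = {245, 166, 351, 235}.
35-vertex 4-regular graph: Kneser-type, 3-subsets of [7].
The 4 distinct eigenvalues: [4.0, 2.0, -1.0, -3.0].
−35·(-3) / ((4)−(-3)) = 15 = ϑ(G).
= 15.0000000… (decimal).

15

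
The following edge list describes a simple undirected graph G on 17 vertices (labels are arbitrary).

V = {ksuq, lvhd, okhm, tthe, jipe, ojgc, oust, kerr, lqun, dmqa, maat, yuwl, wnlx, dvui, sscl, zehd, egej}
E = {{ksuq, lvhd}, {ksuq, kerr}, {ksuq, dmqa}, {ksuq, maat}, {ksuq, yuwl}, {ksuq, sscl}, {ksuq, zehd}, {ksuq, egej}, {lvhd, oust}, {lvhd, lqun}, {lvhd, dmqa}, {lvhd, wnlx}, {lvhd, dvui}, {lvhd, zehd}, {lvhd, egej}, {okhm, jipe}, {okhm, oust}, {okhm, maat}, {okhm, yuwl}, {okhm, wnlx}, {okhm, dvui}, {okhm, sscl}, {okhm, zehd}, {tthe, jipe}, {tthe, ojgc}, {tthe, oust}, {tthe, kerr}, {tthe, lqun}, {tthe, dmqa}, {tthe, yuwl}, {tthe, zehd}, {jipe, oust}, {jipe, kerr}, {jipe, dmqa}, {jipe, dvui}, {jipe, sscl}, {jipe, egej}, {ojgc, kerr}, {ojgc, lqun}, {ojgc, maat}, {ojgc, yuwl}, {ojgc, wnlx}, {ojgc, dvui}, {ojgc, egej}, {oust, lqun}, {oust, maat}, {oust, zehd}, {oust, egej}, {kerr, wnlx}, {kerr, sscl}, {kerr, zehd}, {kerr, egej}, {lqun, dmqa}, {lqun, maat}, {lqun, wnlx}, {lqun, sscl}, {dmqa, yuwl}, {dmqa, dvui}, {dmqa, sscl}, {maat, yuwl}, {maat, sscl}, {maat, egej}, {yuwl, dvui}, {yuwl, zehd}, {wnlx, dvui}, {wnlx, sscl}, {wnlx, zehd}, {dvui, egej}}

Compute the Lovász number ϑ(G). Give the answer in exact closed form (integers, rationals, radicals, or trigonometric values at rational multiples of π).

sqrt(17)

N(sscl) = {ksuq, okhm, jipe, kerr, lqun, dmqa, maat, wnlx}, |N(sscl)| = 8.
Vertex ojgc has 8 neighbors: tthe, kerr, lqun, maat, yuwl, wnlx, dvui, egej.
N(ksuq) = {lvhd, kerr, dmqa, maat, yuwl, sscl, zehd, egej}, |N(ksuq)| = 8.
deg(wnlx) = 8; N(wnlx) = {lvhd, okhm, ojgc, kerr, lqun, dvui, sscl, zehd}.
Regular of degree 8 on 17 vertices: Paley(17): SR with (k,λ,μ)=(8,3,4).
A has 3 distinct eigenvalues ≈ [8.0, 1.56155, -2.56155].
Lovász (edge-transitive): ϑ = −17·(-sqrt(17)/2 - 1/2)/((8)−(-sqrt(17)/2 - 1/2)) = sqrt(17).
Numerically 4.123106.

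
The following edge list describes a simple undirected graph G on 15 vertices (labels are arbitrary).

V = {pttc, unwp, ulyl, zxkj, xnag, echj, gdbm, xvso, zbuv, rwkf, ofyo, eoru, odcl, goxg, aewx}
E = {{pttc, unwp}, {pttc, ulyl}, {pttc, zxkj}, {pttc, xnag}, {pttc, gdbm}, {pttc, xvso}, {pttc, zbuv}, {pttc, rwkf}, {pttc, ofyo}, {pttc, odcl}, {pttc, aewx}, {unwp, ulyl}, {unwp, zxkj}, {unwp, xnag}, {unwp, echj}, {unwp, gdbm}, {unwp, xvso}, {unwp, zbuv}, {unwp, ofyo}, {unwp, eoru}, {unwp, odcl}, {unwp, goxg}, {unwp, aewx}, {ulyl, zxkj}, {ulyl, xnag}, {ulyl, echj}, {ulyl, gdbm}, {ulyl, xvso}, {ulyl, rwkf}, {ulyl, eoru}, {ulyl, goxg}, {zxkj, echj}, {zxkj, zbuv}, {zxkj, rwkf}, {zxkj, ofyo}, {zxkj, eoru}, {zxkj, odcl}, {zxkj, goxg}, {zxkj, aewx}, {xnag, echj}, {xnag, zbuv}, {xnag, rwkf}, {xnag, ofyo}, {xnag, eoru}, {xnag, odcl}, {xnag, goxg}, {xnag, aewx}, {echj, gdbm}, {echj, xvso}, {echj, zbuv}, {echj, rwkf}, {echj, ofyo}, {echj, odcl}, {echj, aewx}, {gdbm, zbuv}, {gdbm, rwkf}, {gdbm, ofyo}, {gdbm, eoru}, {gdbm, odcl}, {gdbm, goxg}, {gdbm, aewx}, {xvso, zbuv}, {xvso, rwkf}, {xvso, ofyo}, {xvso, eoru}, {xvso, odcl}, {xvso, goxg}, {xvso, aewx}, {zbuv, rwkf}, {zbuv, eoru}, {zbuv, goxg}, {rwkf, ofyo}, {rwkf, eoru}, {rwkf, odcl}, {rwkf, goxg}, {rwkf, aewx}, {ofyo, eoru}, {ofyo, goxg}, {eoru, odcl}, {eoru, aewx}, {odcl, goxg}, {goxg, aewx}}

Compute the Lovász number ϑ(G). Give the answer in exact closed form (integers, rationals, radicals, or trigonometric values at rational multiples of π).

5

Vertex ofyo has 10 neighbors: pttc, unwp, zxkj, xnag, echj, gdbm, xvso, rwkf, eoru, goxg.
deg(rwkf) = 13; N(rwkf) = {pttc, ulyl, zxkj, xnag, echj, gdbm, xvso, zbuv, ofyo, eoru, odcl, goxg, aewx}.
Vertex gdbm has 11 neighbors: pttc, unwp, ulyl, echj, zbuv, rwkf, ofyo, eoru, odcl, goxg, aewx.
Vertex zxkj has 11 neighbors: pttc, unwp, ulyl, echj, zbuv, rwkf, ofyo, eoru, odcl, goxg, aewx.
4 parts of sizes [5, 4, 4, 2]; α(G) = 5 = ϑ (perfect).
≈ 5.000000 (to 6 d.p.).
Lovász sandwich 5 ≤ 5 ≤ 5: collapsed.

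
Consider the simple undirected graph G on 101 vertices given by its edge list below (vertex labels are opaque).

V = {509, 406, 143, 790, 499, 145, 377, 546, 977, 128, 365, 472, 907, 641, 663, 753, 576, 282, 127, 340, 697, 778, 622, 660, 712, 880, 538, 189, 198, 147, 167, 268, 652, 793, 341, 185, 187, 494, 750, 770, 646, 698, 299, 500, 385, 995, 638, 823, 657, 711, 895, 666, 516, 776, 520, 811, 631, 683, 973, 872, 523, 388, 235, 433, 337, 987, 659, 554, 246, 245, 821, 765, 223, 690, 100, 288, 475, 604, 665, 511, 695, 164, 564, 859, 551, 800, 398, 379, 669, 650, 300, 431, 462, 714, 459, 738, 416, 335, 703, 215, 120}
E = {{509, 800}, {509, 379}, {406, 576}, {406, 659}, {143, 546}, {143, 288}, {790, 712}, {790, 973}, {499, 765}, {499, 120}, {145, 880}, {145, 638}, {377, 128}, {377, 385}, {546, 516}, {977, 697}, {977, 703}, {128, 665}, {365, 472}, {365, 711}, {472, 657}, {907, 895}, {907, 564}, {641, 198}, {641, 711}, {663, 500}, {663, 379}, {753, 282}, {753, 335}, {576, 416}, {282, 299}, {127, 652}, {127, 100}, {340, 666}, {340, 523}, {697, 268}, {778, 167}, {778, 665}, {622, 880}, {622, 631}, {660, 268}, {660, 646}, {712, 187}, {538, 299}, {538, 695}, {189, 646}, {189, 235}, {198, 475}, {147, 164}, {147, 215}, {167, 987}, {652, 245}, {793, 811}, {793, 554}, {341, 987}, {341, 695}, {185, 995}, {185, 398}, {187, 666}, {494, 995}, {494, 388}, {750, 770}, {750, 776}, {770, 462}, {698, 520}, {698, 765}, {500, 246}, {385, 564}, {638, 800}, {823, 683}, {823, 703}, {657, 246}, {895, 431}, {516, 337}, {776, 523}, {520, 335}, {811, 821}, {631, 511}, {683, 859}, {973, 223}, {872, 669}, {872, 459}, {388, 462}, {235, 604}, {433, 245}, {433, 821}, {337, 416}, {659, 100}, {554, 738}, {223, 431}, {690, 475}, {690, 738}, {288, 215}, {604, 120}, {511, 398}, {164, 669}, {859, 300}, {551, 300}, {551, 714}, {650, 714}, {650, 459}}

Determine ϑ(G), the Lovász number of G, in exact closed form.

deg(431) = 2; N(431) = {895, 223}.
Vertex 520 has 2 neighbors: 698, 335.
Vertex 198 has 2 neighbors: 641, 475.
N(770) = {750, 462}, |N(770)| = 2.
Regular of degree 2 on 101 vertices: the odd cycle C_{101}.
The 51 distinct eigenvalues: [2.0, 1.996131, 1.98454, 1.96527, 1.938398, 1.904026, 1.862288, 1.813345, 1.757387, 1.694629, 1.625316, 1.549714, 1.468117, 1.38084, 1.288221, 1.190618, 1.088408, 0.981988, 0.871769, 0.758177, 0.641652, 0.522644, 0.401614, 0.279031, 0.155368, 0.031104, -0.093281, -0.217304, -0.340487, -0.462353, -0.582429, -0.700253, -0.815367, -0.927327, -1.035699, -1.140065, -1.240019, -1.335176, -1.425168, -1.509646, -1.588283, -1.660776, -1.726843, -1.78623, -1.838706, -1.884069, -1.922142, -1.952779, -1.975861, -1.991299, -1.999033].
Lovász: ϑ = −101(-2*cos(pi/101))/(2+-(-1)*2*cos(pi/101)) = 101*cos(pi/101)/(cos(pi/101) + 1).
≈ 50.4878 (to 4 d.p.).
Lovász sandwich 50 ≤ 101*cos(pi/101)/(cos(pi/101) + 1) ≤ 51: both strict.

101*cos(pi/101)/(cos(pi/101) + 1)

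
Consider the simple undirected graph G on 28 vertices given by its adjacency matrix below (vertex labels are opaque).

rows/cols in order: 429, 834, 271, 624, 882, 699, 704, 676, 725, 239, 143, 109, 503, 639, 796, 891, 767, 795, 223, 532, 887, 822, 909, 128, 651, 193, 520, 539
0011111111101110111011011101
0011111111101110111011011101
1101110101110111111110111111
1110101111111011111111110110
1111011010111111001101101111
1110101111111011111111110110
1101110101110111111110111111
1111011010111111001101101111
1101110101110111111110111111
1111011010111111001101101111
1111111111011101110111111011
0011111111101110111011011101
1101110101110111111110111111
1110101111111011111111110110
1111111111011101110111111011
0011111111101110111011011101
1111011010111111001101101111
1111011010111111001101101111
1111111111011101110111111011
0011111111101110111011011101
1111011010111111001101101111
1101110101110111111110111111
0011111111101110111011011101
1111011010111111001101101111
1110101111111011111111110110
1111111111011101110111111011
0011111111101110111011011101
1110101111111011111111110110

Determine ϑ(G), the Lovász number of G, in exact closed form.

7

N(109) = {271, 624, 882, 699, 704, 676, 725, 239, 143, 503, 639, 796, 767, 795, 223, 887, 822, 128, 651, 193, 539}, |N(109)| = 21.
N(882) = {429, 834, 271, 624, 699, 704, 725, 143, 109, 503, 639, 796, 891, 223, 532, 822, 909, 651, 193, 520, 539}, |N(882)| = 21.
Vertex 503 has 23 neighbors: 429, 834, 624, 882, 699, 676, 239, 143, 109, 639, 796, 891, 767, 795, 223, 532, 887, 909, 128, 651, 193, 520, 539.
deg(822) = 23; N(822) = {429, 834, 624, 882, 699, 676, 239, 143, 109, 639, 796, 891, 767, 795, 223, 532, 887, 909, 128, 651, 193, 520, 539}.
Complete 5-partite, parts [7, 7, 5, 5, 4]: perfect, ϑ = α = 7.
≈ 7.00000000 (to 8 d.p.).
Sandwich: α(G)=7 ≤ ϑ(G)=7 ≤ χ(Ḡ)=7 (collapsed).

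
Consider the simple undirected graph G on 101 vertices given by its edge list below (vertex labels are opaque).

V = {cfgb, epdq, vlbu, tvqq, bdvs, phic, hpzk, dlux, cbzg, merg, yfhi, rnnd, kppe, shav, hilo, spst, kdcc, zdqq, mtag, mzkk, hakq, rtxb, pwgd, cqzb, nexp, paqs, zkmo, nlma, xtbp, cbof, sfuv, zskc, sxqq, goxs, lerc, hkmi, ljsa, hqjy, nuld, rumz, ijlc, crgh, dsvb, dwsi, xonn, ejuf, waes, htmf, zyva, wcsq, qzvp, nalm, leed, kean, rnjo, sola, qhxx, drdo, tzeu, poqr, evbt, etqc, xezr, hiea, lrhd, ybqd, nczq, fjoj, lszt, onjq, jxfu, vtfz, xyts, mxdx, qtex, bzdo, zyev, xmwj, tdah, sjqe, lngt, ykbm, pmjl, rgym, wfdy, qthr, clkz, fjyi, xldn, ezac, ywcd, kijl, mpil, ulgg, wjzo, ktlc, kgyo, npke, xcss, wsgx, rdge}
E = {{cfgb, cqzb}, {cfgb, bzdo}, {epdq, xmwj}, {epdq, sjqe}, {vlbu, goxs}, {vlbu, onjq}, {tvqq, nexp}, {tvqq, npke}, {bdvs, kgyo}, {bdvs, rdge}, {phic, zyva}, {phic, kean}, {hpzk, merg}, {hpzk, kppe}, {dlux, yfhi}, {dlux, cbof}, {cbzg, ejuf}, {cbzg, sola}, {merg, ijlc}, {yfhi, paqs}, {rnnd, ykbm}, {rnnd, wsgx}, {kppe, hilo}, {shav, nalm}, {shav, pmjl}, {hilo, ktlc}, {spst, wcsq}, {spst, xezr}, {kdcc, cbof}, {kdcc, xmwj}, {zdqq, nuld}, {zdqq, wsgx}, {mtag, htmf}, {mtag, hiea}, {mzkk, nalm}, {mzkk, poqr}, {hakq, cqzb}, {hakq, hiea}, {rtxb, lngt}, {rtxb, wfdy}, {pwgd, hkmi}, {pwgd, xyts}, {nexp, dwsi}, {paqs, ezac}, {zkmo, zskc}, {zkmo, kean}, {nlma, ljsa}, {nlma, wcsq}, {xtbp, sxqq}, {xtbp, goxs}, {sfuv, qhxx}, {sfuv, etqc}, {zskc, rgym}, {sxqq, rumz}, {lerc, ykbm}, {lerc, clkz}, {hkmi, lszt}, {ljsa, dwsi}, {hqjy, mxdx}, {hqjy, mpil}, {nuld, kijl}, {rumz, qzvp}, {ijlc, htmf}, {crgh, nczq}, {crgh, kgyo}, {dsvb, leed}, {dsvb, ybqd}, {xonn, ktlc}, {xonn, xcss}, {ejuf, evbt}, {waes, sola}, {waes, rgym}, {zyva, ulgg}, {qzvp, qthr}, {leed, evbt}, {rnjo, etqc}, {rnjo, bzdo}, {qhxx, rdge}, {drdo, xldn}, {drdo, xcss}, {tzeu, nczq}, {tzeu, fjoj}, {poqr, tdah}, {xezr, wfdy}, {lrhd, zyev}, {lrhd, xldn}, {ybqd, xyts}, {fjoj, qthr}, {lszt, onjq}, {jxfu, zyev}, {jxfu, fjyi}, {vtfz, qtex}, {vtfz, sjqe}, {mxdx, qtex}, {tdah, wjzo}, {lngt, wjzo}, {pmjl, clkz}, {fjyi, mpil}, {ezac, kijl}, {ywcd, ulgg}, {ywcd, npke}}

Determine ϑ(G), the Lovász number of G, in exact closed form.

101*cos(pi/101)/(cos(pi/101) + 1)

deg(zyev) = 2; N(zyev) = {lrhd, jxfu}.
Vertex qzvp has 2 neighbors: rumz, qthr.
Vertex xyts has 2 neighbors: pwgd, ybqd.
N(ljsa) = {nlma, dwsi}, |N(ljsa)| = 2.
G on 101 vertices is 2-regular; a single 101-cycle (edge-transitive).
Distinct eigenvalues (to 3 d.p.): [2.0, 1.996, 1.985, 1.965, 1.938, 1.904, 1.862, 1.813, 1.757, 1.695, 1.625, 1.55, 1.468, 1.381, 1.288, 1.191, 1.088, 0.982, 0.872, 0.758, 0.642, 0.523, 0.402, 0.279, 0.155, 0.031, -0.093, -0.217, -0.34, -0.462, -0.582, -0.7, -0.815, -0.927, -1.036, -1.14, -1.24, -1.335, -1.425, -1.51, -1.588, -1.661, -1.727, -1.786, -1.839, -1.884, -1.922, -1.953, -1.976, -1.991, -1.999].
ϑ = −N·λ_min/(λ_max−λ_min) = −101·(-2*cos(pi/101))/(2−(-2*cos(pi/101))) = 101*cos(pi/101)/(cos(pi/101) + 1).
ϑ(G) ≈ 50.487783.
Sandwich: α(G)=50 ≤ ϑ(G)=101*cos(pi/101)/(cos(pi/101) + 1) ≤ χ(Ḡ)=51 (both strict).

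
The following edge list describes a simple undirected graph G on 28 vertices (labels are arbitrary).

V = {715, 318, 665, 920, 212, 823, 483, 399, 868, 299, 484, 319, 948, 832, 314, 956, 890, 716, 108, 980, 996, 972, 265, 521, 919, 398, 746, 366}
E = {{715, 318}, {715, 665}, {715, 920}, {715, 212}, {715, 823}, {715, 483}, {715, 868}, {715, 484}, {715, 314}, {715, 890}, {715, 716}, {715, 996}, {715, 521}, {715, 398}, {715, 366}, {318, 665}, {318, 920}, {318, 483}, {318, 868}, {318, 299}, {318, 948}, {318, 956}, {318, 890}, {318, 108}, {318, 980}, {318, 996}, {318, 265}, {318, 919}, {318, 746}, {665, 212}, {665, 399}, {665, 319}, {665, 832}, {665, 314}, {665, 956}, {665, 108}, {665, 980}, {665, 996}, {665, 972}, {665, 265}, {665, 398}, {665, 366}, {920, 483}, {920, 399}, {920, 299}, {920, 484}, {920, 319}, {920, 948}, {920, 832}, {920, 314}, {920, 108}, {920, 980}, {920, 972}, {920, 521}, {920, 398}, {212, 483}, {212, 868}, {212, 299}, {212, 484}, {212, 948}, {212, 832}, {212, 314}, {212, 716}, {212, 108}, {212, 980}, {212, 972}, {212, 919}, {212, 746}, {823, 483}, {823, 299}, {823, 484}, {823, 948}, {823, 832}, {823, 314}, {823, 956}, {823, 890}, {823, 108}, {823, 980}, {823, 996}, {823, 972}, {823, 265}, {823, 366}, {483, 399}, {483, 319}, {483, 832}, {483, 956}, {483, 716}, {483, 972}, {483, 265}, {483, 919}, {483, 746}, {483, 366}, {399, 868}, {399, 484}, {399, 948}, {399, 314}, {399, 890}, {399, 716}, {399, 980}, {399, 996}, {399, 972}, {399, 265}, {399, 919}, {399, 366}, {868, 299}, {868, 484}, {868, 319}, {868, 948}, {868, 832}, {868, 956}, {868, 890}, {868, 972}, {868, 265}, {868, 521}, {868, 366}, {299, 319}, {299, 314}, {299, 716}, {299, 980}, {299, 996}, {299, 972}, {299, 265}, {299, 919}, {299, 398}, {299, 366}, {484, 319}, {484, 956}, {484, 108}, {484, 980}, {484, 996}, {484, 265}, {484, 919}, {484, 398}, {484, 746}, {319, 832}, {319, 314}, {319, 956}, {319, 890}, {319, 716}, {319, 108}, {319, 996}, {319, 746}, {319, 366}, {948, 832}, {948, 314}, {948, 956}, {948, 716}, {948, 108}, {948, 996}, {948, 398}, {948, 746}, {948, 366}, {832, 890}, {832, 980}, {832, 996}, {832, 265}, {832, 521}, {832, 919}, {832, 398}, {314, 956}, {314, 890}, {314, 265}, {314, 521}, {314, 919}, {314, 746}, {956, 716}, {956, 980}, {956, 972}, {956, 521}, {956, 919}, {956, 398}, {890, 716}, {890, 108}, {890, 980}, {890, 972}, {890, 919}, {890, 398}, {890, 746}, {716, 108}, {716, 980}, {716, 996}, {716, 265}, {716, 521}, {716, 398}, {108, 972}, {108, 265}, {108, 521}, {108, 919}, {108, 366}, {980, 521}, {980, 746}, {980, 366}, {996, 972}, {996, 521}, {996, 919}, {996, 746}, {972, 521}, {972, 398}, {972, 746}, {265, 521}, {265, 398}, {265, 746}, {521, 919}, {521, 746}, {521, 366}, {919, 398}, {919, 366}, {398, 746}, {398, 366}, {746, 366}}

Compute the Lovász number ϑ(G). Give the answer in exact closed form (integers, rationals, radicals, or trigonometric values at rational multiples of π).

N(948) = {318, 920, 212, 823, 399, 868, 832, 314, 956, 716, 108, 996, 398, 746, 366}, |N(948)| = 15.
deg(920) = 15; N(920) = {715, 318, 483, 399, 299, 484, 319, 948, 832, 314, 108, 980, 972, 521, 398}.
deg(265) = 15; N(265) = {318, 665, 823, 483, 399, 868, 299, 484, 832, 314, 716, 108, 521, 398, 746}.
deg(832) = 15; N(832) = {665, 920, 212, 823, 483, 868, 319, 948, 890, 980, 996, 265, 521, 919, 398}.
28-vertex 15-regular graph: Kneser-type, 2-subsets of [8].
Distinct eigenvalues (to 5 d.p.): [15.0, 1.0, -5.0].
Lovász (edge-transitive): ϑ = −28·(-5)/((15)−(-5)) = 7.
= 7.0000… (decimal).

7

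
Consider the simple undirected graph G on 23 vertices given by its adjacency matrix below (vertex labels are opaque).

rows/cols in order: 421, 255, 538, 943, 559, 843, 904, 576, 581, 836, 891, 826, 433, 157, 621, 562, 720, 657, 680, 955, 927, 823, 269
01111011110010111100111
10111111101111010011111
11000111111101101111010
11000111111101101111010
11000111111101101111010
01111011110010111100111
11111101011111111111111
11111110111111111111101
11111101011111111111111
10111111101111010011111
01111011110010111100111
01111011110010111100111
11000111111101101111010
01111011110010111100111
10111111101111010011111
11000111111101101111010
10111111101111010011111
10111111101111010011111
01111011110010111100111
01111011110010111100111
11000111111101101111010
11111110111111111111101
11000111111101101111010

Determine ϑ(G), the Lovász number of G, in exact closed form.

7

Vertex 657 has 18 neighbors: 421, 538, 943, 559, 843, 904, 576, 581, 891, 826, 433, 157, 562, 680, 955, 927, 823, 269.
deg(421) = 16; N(421) = {255, 538, 943, 559, 904, 576, 581, 836, 433, 621, 562, 720, 657, 927, 823, 269}.
deg(269) = 16; N(269) = {421, 255, 843, 904, 576, 581, 836, 891, 826, 157, 621, 720, 657, 680, 955, 823}.
deg(891) = 16; N(891) = {255, 538, 943, 559, 904, 576, 581, 836, 433, 621, 562, 720, 657, 927, 823, 269}.
5 parts of sizes [7, 7, 5, 2, 2]; α(G) = 7 = ϑ (perfect).
Numerically 7.000000.
Lovász sandwich 7 ≤ 7 ≤ 7: collapsed.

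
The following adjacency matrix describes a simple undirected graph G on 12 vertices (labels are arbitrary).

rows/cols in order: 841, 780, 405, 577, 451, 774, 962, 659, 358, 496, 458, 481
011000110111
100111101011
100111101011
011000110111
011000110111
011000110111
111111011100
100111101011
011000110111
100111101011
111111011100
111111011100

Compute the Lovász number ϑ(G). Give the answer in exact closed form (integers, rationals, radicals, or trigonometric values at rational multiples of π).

Vertex 451 has 7 neighbors: 780, 405, 962, 659, 496, 458, 481.
N(458) = {841, 780, 405, 577, 451, 774, 659, 358, 496}, |N(458)| = 9.
deg(780) = 8; N(780) = {841, 577, 451, 774, 962, 358, 458, 481}.
N(496) = {841, 577, 451, 774, 962, 358, 458, 481}, |N(496)| = 8.
K_{5,4,3} (perfect); ϑ(G) = α(G) = max{5,4,3} = 5.
= 5.000000… (decimal).
Sandwich: α(G)=5 ≤ ϑ(G)=5 ≤ χ(Ḡ)=5 (collapsed).

5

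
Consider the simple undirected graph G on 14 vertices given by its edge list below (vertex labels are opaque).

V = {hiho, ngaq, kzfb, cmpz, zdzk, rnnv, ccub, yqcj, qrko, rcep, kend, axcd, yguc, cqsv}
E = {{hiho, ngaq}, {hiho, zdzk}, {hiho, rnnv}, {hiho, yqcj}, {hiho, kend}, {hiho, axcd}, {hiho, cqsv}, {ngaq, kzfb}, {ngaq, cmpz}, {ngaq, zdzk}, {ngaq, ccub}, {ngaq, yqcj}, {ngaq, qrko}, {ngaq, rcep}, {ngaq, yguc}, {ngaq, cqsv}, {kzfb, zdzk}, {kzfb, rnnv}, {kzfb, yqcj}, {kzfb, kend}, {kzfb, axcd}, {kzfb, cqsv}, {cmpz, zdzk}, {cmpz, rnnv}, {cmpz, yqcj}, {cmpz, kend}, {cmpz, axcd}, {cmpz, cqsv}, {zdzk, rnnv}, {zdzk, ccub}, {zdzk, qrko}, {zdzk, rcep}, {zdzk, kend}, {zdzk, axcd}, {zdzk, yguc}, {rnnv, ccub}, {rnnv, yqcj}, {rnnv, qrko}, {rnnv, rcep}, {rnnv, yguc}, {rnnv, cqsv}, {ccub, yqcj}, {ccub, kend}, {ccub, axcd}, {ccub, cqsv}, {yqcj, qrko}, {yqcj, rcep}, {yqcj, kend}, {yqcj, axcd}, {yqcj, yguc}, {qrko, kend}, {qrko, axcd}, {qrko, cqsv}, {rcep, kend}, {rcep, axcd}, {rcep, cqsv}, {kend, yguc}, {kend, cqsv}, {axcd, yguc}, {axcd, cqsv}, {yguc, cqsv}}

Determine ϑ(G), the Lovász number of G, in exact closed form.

7

deg(kzfb) = 7; N(kzfb) = {ngaq, zdzk, rnnv, yqcj, kend, axcd, cqsv}.
deg(yguc) = 7; N(yguc) = {ngaq, zdzk, rnnv, yqcj, kend, axcd, cqsv}.
N(hiho) = {ngaq, zdzk, rnnv, yqcj, kend, axcd, cqsv}, |N(hiho)| = 7.
N(axcd) = {hiho, kzfb, cmpz, zdzk, ccub, yqcj, qrko, rcep, yguc, cqsv}, |N(axcd)| = 10.
G = K_{7,4,3}: α = 7 = χ(Ḡ), so ϑ = 7.
Numerically 7.00000.
7 ≤ 7 ≤ 7: collapsed.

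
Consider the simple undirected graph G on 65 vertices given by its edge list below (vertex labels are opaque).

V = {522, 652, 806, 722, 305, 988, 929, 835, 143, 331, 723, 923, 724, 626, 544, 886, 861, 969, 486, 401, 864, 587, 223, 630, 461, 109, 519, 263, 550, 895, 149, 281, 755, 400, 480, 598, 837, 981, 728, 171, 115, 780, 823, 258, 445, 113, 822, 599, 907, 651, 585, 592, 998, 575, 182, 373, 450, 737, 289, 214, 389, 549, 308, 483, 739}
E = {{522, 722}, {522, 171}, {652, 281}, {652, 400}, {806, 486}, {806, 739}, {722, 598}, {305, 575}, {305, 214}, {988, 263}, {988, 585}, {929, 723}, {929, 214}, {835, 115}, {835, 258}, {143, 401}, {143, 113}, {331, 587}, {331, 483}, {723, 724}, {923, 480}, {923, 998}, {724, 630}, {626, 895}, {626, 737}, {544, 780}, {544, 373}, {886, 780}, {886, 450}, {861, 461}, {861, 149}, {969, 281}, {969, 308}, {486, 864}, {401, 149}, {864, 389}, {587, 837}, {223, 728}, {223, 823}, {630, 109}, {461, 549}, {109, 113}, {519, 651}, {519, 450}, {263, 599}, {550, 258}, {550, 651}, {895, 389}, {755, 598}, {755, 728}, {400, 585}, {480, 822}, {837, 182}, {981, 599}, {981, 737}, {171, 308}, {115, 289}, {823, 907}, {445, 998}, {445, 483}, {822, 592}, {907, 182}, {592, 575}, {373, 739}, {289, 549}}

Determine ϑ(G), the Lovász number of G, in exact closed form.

Vertex 651 has 2 neighbors: 519, 550.
N(835) = {115, 258}, |N(835)| = 2.
deg(214) = 2; N(214) = {305, 929}.
Vertex 806 has 2 neighbors: 486, 739.
G on 65 vertices is 2-regular; a single 65-cycle (edge-transitive).
A has 33 distinct eigenvalues ≈ [2.0, 1.990663, 1.96274, 1.916492, 1.852349, 1.770912, 1.67294, 1.559349, 1.431198, 1.289684, 1.136129, 0.971967, 0.798729, 0.618034, 0.431568, 0.241073, 0.048327, -0.14487, -0.336714, -0.525415, -0.70921, -0.886383, -1.05528, -1.214325, -1.362032, -1.497021, -1.618034, -1.723939, -1.813749, -1.886624, -1.941884, -1.979013, -1.997664].
λ_max=2, λ_min=-2*cos(pi/65); ϑ = −65·λ_min/(λ_max−λ_min) = 65*cos(pi/65)/(cos(pi/65) + 1).
= 32.48101… (decimal).
Sandwich: α(G)=32 ≤ ϑ(G)=65*cos(pi/65)/(cos(pi/65) + 1) ≤ χ(Ḡ)=33 (both strict).

65*cos(pi/65)/(cos(pi/65) + 1)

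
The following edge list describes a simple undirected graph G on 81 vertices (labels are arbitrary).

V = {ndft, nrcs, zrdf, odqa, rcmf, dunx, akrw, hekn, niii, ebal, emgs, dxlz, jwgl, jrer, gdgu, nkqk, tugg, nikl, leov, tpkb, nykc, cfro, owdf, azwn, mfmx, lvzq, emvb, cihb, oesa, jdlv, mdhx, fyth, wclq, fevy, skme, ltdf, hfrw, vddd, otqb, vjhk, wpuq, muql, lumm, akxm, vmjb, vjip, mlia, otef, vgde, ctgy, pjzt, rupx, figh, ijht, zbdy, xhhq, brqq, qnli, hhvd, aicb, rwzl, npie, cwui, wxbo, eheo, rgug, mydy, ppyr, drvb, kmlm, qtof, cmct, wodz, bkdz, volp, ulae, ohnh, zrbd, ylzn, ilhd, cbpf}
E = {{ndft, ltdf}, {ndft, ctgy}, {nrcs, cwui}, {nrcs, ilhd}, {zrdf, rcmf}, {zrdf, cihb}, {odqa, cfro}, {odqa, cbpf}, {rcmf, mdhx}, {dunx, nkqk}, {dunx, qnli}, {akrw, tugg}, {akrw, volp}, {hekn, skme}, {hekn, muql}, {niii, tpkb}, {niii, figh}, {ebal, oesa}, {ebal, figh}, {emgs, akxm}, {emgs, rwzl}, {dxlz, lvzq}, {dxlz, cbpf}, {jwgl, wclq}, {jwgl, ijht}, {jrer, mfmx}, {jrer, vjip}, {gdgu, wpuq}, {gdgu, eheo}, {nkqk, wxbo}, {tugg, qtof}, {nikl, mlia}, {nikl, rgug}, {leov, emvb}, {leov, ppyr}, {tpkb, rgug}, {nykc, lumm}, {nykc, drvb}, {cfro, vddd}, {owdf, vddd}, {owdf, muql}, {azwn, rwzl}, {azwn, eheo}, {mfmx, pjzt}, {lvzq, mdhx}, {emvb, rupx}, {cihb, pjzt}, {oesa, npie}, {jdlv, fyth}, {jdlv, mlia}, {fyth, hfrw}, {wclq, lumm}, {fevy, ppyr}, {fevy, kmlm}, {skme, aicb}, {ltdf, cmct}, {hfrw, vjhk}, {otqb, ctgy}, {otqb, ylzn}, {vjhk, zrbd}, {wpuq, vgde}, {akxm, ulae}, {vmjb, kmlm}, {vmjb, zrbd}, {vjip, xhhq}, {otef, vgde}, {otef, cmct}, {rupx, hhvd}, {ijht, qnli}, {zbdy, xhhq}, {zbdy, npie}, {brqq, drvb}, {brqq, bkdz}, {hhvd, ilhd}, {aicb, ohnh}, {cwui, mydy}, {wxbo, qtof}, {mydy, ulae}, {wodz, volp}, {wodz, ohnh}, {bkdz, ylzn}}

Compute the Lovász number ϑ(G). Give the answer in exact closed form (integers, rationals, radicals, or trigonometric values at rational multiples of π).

81*cos(pi/81)/(cos(pi/81) + 1)

Vertex ijht has 2 neighbors: jwgl, qnli.
Vertex jwgl has 2 neighbors: wclq, ijht.
Vertex emvb has 2 neighbors: leov, rupx.
deg(ltdf) = 2; N(ltdf) = {ndft, cmct}.
Every vertex has degree 2 (N=81); this is C_{81}, the 81-cycle.
spec(A) ≈ [2.0, 1.993986, 1.97598, 1.94609, 1.904496, 1.851448, 1.787265, 1.712334, 1.627104, 1.532089, 1.427859, 1.315043, 1.194317, 1.066409, 0.932087, 0.79216, 0.647468, 0.498882, 0.347296, 0.193622, 0.038783, -0.11629, -0.270663, -0.423408, -0.573606, -0.720355, -0.862772, -1.0, -1.131214, -1.255624, -1.372483, -1.481088, -1.580785, -1.670976, -1.751116, -1.820726, -1.879385, -1.926742, -1.962511, -1.986477, -1.998496] (distinct, 6 d.p.).
ϑ = −N·λ_min/(λ_max−λ_min) = −81·(-2*cos(pi/81))/(2−(-2*cos(pi/81))) = 81*cos(pi/81)/(cos(pi/81) + 1).
= 40.4847653… (decimal).
α=40, χ(Ḡ)=41; ϑ=81*cos(pi/81)/(cos(pi/81) + 1) lies between (both strict).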